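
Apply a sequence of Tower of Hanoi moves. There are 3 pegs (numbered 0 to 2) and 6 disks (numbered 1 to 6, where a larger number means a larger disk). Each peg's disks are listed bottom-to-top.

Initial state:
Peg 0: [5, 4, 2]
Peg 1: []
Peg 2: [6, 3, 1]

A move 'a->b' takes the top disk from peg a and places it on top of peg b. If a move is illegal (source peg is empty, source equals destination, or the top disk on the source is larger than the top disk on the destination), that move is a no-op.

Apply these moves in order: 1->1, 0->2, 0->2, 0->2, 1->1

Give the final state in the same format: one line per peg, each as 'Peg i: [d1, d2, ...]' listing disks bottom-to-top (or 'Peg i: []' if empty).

After move 1 (1->1):
Peg 0: [5, 4, 2]
Peg 1: []
Peg 2: [6, 3, 1]

After move 2 (0->2):
Peg 0: [5, 4, 2]
Peg 1: []
Peg 2: [6, 3, 1]

After move 3 (0->2):
Peg 0: [5, 4, 2]
Peg 1: []
Peg 2: [6, 3, 1]

After move 4 (0->2):
Peg 0: [5, 4, 2]
Peg 1: []
Peg 2: [6, 3, 1]

After move 5 (1->1):
Peg 0: [5, 4, 2]
Peg 1: []
Peg 2: [6, 3, 1]

Answer: Peg 0: [5, 4, 2]
Peg 1: []
Peg 2: [6, 3, 1]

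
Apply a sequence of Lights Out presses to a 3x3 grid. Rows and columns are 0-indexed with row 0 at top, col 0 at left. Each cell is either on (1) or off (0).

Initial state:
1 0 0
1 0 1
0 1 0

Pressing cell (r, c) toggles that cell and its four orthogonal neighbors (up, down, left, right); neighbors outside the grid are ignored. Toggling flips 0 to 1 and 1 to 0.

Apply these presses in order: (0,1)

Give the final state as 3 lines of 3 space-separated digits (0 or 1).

Answer: 0 1 1
1 1 1
0 1 0

Derivation:
After press 1 at (0,1):
0 1 1
1 1 1
0 1 0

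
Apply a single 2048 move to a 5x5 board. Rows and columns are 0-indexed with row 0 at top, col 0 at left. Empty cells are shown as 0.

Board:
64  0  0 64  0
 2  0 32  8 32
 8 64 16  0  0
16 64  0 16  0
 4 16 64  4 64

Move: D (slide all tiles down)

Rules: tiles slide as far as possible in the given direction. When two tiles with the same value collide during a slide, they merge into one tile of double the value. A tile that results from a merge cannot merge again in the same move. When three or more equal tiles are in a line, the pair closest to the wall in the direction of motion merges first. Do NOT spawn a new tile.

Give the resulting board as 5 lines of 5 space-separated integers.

Answer:  64   0   0   0   0
  2   0   0  64   0
  8   0  32   8   0
 16 128  16  16  32
  4  16  64   4  64

Derivation:
Slide down:
col 0: [64, 2, 8, 16, 4] -> [64, 2, 8, 16, 4]
col 1: [0, 0, 64, 64, 16] -> [0, 0, 0, 128, 16]
col 2: [0, 32, 16, 0, 64] -> [0, 0, 32, 16, 64]
col 3: [64, 8, 0, 16, 4] -> [0, 64, 8, 16, 4]
col 4: [0, 32, 0, 0, 64] -> [0, 0, 0, 32, 64]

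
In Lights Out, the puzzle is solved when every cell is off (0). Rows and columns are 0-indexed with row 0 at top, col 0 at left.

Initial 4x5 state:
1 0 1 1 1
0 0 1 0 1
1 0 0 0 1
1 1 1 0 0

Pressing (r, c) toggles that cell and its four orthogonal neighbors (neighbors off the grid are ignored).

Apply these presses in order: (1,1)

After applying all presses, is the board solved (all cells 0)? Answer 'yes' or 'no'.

After press 1 at (1,1):
1 1 1 1 1
1 1 0 0 1
1 1 0 0 1
1 1 1 0 0

Lights still on: 14

Answer: no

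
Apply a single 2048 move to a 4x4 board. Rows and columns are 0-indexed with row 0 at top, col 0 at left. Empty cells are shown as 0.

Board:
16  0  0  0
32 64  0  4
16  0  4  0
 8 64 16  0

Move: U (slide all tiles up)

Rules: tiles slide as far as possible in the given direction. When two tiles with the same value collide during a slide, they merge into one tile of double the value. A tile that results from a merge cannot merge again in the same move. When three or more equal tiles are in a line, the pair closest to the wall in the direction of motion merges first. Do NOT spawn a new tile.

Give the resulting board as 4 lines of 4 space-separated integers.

Answer:  16 128   4   4
 32   0  16   0
 16   0   0   0
  8   0   0   0

Derivation:
Slide up:
col 0: [16, 32, 16, 8] -> [16, 32, 16, 8]
col 1: [0, 64, 0, 64] -> [128, 0, 0, 0]
col 2: [0, 0, 4, 16] -> [4, 16, 0, 0]
col 3: [0, 4, 0, 0] -> [4, 0, 0, 0]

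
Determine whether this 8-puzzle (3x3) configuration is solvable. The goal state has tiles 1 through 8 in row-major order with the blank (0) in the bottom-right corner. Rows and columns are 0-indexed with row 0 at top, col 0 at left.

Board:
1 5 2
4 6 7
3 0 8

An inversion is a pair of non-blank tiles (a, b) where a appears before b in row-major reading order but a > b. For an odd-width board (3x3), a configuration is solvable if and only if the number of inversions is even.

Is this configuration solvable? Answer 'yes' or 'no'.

Inversions (pairs i<j in row-major order where tile[i] > tile[j] > 0): 6
6 is even, so the puzzle is solvable.

Answer: yes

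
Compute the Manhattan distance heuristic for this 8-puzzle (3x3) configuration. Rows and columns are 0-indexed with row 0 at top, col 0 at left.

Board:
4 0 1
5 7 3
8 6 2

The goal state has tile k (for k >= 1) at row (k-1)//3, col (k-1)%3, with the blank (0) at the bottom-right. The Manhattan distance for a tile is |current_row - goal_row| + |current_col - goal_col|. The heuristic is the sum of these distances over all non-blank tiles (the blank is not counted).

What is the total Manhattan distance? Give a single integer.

Tile 4: (0,0)->(1,0) = 1
Tile 1: (0,2)->(0,0) = 2
Tile 5: (1,0)->(1,1) = 1
Tile 7: (1,1)->(2,0) = 2
Tile 3: (1,2)->(0,2) = 1
Tile 8: (2,0)->(2,1) = 1
Tile 6: (2,1)->(1,2) = 2
Tile 2: (2,2)->(0,1) = 3
Sum: 1 + 2 + 1 + 2 + 1 + 1 + 2 + 3 = 13

Answer: 13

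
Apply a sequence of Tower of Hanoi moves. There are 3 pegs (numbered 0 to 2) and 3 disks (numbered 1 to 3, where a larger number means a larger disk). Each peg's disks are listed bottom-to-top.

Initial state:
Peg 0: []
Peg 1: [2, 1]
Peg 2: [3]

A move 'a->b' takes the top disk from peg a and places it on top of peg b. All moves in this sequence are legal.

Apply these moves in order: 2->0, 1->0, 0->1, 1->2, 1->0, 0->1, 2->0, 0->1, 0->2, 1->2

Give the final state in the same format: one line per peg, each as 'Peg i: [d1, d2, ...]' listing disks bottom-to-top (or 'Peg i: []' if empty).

After move 1 (2->0):
Peg 0: [3]
Peg 1: [2, 1]
Peg 2: []

After move 2 (1->0):
Peg 0: [3, 1]
Peg 1: [2]
Peg 2: []

After move 3 (0->1):
Peg 0: [3]
Peg 1: [2, 1]
Peg 2: []

After move 4 (1->2):
Peg 0: [3]
Peg 1: [2]
Peg 2: [1]

After move 5 (1->0):
Peg 0: [3, 2]
Peg 1: []
Peg 2: [1]

After move 6 (0->1):
Peg 0: [3]
Peg 1: [2]
Peg 2: [1]

After move 7 (2->0):
Peg 0: [3, 1]
Peg 1: [2]
Peg 2: []

After move 8 (0->1):
Peg 0: [3]
Peg 1: [2, 1]
Peg 2: []

After move 9 (0->2):
Peg 0: []
Peg 1: [2, 1]
Peg 2: [3]

After move 10 (1->2):
Peg 0: []
Peg 1: [2]
Peg 2: [3, 1]

Answer: Peg 0: []
Peg 1: [2]
Peg 2: [3, 1]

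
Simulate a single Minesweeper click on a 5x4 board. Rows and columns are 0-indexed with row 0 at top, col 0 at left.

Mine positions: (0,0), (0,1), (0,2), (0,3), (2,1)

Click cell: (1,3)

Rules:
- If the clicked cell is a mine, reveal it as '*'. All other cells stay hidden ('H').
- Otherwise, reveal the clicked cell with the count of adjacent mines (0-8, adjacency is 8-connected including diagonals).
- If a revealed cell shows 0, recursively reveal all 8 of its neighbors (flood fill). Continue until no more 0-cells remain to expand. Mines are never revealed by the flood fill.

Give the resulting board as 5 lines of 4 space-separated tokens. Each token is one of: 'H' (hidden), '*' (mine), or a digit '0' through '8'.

H H H H
H H H 2
H H H H
H H H H
H H H H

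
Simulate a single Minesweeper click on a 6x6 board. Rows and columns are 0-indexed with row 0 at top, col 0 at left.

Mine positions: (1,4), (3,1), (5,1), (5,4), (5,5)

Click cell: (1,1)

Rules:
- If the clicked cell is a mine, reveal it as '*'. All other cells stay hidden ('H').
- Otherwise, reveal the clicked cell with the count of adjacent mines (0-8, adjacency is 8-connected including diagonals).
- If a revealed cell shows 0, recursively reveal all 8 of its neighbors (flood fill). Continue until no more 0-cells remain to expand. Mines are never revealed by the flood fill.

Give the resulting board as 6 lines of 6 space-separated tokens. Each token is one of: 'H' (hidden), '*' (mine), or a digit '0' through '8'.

0 0 0 1 H H
0 0 0 1 H H
1 1 1 1 H H
H H H H H H
H H H H H H
H H H H H H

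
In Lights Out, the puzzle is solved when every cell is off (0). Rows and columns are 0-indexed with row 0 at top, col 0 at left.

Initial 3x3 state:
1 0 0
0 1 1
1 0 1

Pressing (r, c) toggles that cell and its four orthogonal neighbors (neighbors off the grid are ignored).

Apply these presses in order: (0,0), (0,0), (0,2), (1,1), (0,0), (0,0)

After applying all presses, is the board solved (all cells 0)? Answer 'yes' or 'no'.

Answer: no

Derivation:
After press 1 at (0,0):
0 1 0
1 1 1
1 0 1

After press 2 at (0,0):
1 0 0
0 1 1
1 0 1

After press 3 at (0,2):
1 1 1
0 1 0
1 0 1

After press 4 at (1,1):
1 0 1
1 0 1
1 1 1

After press 5 at (0,0):
0 1 1
0 0 1
1 1 1

After press 6 at (0,0):
1 0 1
1 0 1
1 1 1

Lights still on: 7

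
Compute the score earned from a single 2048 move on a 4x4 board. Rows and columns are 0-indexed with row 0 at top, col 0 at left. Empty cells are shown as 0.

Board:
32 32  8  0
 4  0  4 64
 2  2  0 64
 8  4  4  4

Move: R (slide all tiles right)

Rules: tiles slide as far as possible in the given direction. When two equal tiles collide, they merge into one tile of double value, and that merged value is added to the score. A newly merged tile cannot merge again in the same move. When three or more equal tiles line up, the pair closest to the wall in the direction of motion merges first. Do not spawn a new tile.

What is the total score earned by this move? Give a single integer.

Slide right:
row 0: [32, 32, 8, 0] -> [0, 0, 64, 8]  score +64 (running 64)
row 1: [4, 0, 4, 64] -> [0, 0, 8, 64]  score +8 (running 72)
row 2: [2, 2, 0, 64] -> [0, 0, 4, 64]  score +4 (running 76)
row 3: [8, 4, 4, 4] -> [0, 8, 4, 8]  score +8 (running 84)
Board after move:
 0  0 64  8
 0  0  8 64
 0  0  4 64
 0  8  4  8

Answer: 84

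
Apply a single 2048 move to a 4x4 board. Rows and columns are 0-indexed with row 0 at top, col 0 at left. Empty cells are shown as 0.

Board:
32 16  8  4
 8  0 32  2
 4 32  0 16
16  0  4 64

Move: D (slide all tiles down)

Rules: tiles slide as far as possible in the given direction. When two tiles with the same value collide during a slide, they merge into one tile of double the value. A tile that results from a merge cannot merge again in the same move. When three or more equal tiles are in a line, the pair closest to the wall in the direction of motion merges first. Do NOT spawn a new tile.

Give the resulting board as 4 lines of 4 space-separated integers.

Slide down:
col 0: [32, 8, 4, 16] -> [32, 8, 4, 16]
col 1: [16, 0, 32, 0] -> [0, 0, 16, 32]
col 2: [8, 32, 0, 4] -> [0, 8, 32, 4]
col 3: [4, 2, 16, 64] -> [4, 2, 16, 64]

Answer: 32  0  0  4
 8  0  8  2
 4 16 32 16
16 32  4 64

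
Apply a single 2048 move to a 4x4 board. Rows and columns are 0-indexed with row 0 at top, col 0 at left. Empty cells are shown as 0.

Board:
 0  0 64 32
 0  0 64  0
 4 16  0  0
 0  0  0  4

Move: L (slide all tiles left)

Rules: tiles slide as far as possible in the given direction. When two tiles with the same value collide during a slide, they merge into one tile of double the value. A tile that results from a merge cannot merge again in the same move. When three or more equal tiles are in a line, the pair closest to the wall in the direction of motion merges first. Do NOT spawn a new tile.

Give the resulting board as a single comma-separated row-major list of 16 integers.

Slide left:
row 0: [0, 0, 64, 32] -> [64, 32, 0, 0]
row 1: [0, 0, 64, 0] -> [64, 0, 0, 0]
row 2: [4, 16, 0, 0] -> [4, 16, 0, 0]
row 3: [0, 0, 0, 4] -> [4, 0, 0, 0]

Answer: 64, 32, 0, 0, 64, 0, 0, 0, 4, 16, 0, 0, 4, 0, 0, 0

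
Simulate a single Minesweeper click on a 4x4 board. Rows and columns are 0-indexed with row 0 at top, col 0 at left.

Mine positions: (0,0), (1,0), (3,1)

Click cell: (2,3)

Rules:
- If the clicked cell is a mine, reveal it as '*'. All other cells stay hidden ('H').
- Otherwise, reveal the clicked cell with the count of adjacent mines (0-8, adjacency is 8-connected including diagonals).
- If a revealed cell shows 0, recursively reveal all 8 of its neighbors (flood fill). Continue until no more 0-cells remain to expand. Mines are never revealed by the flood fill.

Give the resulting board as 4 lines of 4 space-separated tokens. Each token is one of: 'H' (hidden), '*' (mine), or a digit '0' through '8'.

H 2 0 0
H 2 0 0
H 2 1 0
H H 1 0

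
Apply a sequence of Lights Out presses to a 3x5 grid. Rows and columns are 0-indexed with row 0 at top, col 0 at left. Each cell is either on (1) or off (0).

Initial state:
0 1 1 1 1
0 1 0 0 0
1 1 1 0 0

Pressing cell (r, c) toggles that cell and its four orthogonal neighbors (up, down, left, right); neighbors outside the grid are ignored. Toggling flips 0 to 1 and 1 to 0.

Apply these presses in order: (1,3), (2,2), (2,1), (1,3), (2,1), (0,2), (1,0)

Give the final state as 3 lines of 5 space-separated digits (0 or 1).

After press 1 at (1,3):
0 1 1 0 1
0 1 1 1 1
1 1 1 1 0

After press 2 at (2,2):
0 1 1 0 1
0 1 0 1 1
1 0 0 0 0

After press 3 at (2,1):
0 1 1 0 1
0 0 0 1 1
0 1 1 0 0

After press 4 at (1,3):
0 1 1 1 1
0 0 1 0 0
0 1 1 1 0

After press 5 at (2,1):
0 1 1 1 1
0 1 1 0 0
1 0 0 1 0

After press 6 at (0,2):
0 0 0 0 1
0 1 0 0 0
1 0 0 1 0

After press 7 at (1,0):
1 0 0 0 1
1 0 0 0 0
0 0 0 1 0

Answer: 1 0 0 0 1
1 0 0 0 0
0 0 0 1 0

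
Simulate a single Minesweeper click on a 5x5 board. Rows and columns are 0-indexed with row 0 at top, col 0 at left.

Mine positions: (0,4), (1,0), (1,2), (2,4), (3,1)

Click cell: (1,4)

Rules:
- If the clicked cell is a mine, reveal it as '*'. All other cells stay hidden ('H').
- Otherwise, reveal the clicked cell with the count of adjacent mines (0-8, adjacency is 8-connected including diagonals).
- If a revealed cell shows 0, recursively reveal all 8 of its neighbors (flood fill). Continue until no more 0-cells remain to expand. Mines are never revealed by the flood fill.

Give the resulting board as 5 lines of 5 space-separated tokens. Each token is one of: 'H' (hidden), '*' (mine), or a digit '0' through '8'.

H H H H H
H H H H 2
H H H H H
H H H H H
H H H H H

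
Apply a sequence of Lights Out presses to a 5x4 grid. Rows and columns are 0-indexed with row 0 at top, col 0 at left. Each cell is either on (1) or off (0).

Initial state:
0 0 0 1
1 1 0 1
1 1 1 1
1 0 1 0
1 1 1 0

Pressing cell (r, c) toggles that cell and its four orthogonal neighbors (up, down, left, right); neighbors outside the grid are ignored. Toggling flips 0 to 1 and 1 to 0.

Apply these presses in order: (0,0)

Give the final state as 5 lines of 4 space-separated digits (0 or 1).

After press 1 at (0,0):
1 1 0 1
0 1 0 1
1 1 1 1
1 0 1 0
1 1 1 0

Answer: 1 1 0 1
0 1 0 1
1 1 1 1
1 0 1 0
1 1 1 0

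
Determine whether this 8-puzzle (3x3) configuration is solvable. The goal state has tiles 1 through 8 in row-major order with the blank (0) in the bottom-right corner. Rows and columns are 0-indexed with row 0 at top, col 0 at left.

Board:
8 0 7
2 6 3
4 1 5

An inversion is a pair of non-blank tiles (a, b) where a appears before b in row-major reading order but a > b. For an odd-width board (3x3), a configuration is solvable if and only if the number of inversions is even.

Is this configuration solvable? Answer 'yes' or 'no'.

Inversions (pairs i<j in row-major order where tile[i] > tile[j] > 0): 20
20 is even, so the puzzle is solvable.

Answer: yes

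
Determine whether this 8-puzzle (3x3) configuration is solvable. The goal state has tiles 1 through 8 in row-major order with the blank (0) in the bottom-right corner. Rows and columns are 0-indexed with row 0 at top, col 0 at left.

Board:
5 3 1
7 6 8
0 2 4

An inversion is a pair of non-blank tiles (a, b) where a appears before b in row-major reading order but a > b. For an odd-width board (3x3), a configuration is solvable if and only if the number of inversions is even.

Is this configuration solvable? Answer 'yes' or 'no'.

Inversions (pairs i<j in row-major order where tile[i] > tile[j] > 0): 13
13 is odd, so the puzzle is not solvable.

Answer: no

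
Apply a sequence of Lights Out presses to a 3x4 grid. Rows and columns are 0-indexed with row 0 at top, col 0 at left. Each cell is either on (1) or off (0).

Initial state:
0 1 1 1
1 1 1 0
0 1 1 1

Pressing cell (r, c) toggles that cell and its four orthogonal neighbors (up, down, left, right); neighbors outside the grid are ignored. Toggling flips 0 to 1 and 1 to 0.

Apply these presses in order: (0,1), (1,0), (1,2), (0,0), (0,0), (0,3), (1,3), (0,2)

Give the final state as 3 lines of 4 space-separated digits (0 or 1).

After press 1 at (0,1):
1 0 0 1
1 0 1 0
0 1 1 1

After press 2 at (1,0):
0 0 0 1
0 1 1 0
1 1 1 1

After press 3 at (1,2):
0 0 1 1
0 0 0 1
1 1 0 1

After press 4 at (0,0):
1 1 1 1
1 0 0 1
1 1 0 1

After press 5 at (0,0):
0 0 1 1
0 0 0 1
1 1 0 1

After press 6 at (0,3):
0 0 0 0
0 0 0 0
1 1 0 1

After press 7 at (1,3):
0 0 0 1
0 0 1 1
1 1 0 0

After press 8 at (0,2):
0 1 1 0
0 0 0 1
1 1 0 0

Answer: 0 1 1 0
0 0 0 1
1 1 0 0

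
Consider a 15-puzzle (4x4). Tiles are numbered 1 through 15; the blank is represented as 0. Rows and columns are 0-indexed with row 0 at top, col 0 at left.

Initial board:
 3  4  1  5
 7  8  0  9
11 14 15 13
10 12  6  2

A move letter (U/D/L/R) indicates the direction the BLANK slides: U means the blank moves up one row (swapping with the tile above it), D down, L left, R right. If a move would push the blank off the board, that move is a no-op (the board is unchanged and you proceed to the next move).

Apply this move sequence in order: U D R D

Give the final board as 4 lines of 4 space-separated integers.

After move 1 (U):
 3  4  0  5
 7  8  1  9
11 14 15 13
10 12  6  2

After move 2 (D):
 3  4  1  5
 7  8  0  9
11 14 15 13
10 12  6  2

After move 3 (R):
 3  4  1  5
 7  8  9  0
11 14 15 13
10 12  6  2

After move 4 (D):
 3  4  1  5
 7  8  9 13
11 14 15  0
10 12  6  2

Answer:  3  4  1  5
 7  8  9 13
11 14 15  0
10 12  6  2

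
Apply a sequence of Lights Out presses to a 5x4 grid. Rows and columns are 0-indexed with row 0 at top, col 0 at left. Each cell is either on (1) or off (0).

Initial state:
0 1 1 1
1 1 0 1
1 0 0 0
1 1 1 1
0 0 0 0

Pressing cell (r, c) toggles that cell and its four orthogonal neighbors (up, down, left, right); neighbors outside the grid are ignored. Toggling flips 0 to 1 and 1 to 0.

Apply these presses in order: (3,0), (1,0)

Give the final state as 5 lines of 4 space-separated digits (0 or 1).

After press 1 at (3,0):
0 1 1 1
1 1 0 1
0 0 0 0
0 0 1 1
1 0 0 0

After press 2 at (1,0):
1 1 1 1
0 0 0 1
1 0 0 0
0 0 1 1
1 0 0 0

Answer: 1 1 1 1
0 0 0 1
1 0 0 0
0 0 1 1
1 0 0 0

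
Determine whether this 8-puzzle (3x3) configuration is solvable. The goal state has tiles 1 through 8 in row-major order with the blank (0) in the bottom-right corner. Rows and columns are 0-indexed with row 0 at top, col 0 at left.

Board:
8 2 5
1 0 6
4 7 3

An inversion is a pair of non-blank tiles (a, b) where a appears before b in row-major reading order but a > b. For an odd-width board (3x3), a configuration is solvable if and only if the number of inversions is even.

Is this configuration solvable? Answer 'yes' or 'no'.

Inversions (pairs i<j in row-major order where tile[i] > tile[j] > 0): 15
15 is odd, so the puzzle is not solvable.

Answer: no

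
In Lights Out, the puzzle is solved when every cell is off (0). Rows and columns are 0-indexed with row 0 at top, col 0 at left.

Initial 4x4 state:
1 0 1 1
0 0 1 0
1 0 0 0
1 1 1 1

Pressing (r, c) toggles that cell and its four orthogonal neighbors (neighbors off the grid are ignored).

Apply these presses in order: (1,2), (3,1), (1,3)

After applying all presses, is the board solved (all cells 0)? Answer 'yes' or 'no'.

After press 1 at (1,2):
1 0 0 1
0 1 0 1
1 0 1 0
1 1 1 1

After press 2 at (3,1):
1 0 0 1
0 1 0 1
1 1 1 0
0 0 0 1

After press 3 at (1,3):
1 0 0 0
0 1 1 0
1 1 1 1
0 0 0 1

Lights still on: 8

Answer: no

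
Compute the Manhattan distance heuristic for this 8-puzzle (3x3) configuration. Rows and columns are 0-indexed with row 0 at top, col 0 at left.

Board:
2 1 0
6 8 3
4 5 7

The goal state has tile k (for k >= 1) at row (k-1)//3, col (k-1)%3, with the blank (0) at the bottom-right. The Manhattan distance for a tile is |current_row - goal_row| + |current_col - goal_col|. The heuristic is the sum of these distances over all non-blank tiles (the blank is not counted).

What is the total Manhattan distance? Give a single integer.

Tile 2: (0,0)->(0,1) = 1
Tile 1: (0,1)->(0,0) = 1
Tile 6: (1,0)->(1,2) = 2
Tile 8: (1,1)->(2,1) = 1
Tile 3: (1,2)->(0,2) = 1
Tile 4: (2,0)->(1,0) = 1
Tile 5: (2,1)->(1,1) = 1
Tile 7: (2,2)->(2,0) = 2
Sum: 1 + 1 + 2 + 1 + 1 + 1 + 1 + 2 = 10

Answer: 10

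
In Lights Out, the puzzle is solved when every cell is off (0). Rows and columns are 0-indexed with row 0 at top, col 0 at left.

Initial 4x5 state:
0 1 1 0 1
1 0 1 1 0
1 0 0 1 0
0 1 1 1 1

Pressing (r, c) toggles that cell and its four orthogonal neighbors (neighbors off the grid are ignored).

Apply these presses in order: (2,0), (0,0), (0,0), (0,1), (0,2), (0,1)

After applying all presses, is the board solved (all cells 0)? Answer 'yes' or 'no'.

Answer: no

Derivation:
After press 1 at (2,0):
0 1 1 0 1
0 0 1 1 0
0 1 0 1 0
1 1 1 1 1

After press 2 at (0,0):
1 0 1 0 1
1 0 1 1 0
0 1 0 1 0
1 1 1 1 1

After press 3 at (0,0):
0 1 1 0 1
0 0 1 1 0
0 1 0 1 0
1 1 1 1 1

After press 4 at (0,1):
1 0 0 0 1
0 1 1 1 0
0 1 0 1 0
1 1 1 1 1

After press 5 at (0,2):
1 1 1 1 1
0 1 0 1 0
0 1 0 1 0
1 1 1 1 1

After press 6 at (0,1):
0 0 0 1 1
0 0 0 1 0
0 1 0 1 0
1 1 1 1 1

Lights still on: 10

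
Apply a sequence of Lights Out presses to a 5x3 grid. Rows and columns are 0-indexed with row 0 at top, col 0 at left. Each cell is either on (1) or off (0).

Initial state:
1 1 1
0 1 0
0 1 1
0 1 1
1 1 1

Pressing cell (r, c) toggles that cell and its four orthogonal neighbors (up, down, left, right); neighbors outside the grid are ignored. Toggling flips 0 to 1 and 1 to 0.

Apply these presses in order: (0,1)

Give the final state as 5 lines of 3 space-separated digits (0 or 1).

Answer: 0 0 0
0 0 0
0 1 1
0 1 1
1 1 1

Derivation:
After press 1 at (0,1):
0 0 0
0 0 0
0 1 1
0 1 1
1 1 1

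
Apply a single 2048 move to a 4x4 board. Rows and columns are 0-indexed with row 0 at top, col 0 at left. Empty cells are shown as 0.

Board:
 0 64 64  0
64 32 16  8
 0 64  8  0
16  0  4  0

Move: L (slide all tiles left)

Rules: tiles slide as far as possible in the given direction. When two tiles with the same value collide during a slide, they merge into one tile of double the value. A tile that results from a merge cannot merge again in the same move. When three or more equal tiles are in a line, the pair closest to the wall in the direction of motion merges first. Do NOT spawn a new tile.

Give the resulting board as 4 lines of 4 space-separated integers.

Slide left:
row 0: [0, 64, 64, 0] -> [128, 0, 0, 0]
row 1: [64, 32, 16, 8] -> [64, 32, 16, 8]
row 2: [0, 64, 8, 0] -> [64, 8, 0, 0]
row 3: [16, 0, 4, 0] -> [16, 4, 0, 0]

Answer: 128   0   0   0
 64  32  16   8
 64   8   0   0
 16   4   0   0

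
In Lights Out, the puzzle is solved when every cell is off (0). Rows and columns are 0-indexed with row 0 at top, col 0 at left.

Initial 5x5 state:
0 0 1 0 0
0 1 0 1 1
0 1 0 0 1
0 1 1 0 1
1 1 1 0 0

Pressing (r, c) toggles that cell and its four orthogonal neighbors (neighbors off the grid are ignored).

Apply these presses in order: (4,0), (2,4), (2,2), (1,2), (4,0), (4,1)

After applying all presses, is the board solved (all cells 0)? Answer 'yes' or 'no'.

After press 1 at (4,0):
0 0 1 0 0
0 1 0 1 1
0 1 0 0 1
1 1 1 0 1
0 0 1 0 0

After press 2 at (2,4):
0 0 1 0 0
0 1 0 1 0
0 1 0 1 0
1 1 1 0 0
0 0 1 0 0

After press 3 at (2,2):
0 0 1 0 0
0 1 1 1 0
0 0 1 0 0
1 1 0 0 0
0 0 1 0 0

After press 4 at (1,2):
0 0 0 0 0
0 0 0 0 0
0 0 0 0 0
1 1 0 0 0
0 0 1 0 0

After press 5 at (4,0):
0 0 0 0 0
0 0 0 0 0
0 0 0 0 0
0 1 0 0 0
1 1 1 0 0

After press 6 at (4,1):
0 0 0 0 0
0 0 0 0 0
0 0 0 0 0
0 0 0 0 0
0 0 0 0 0

Lights still on: 0

Answer: yes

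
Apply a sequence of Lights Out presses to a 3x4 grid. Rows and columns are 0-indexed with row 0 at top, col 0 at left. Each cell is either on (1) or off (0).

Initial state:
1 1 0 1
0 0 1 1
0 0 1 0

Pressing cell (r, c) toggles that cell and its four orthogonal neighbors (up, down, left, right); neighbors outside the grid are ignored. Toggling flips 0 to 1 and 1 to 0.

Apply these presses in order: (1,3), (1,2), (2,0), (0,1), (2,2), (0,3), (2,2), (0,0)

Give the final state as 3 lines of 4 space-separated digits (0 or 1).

After press 1 at (1,3):
1 1 0 0
0 0 0 0
0 0 1 1

After press 2 at (1,2):
1 1 1 0
0 1 1 1
0 0 0 1

After press 3 at (2,0):
1 1 1 0
1 1 1 1
1 1 0 1

After press 4 at (0,1):
0 0 0 0
1 0 1 1
1 1 0 1

After press 5 at (2,2):
0 0 0 0
1 0 0 1
1 0 1 0

After press 6 at (0,3):
0 0 1 1
1 0 0 0
1 0 1 0

After press 7 at (2,2):
0 0 1 1
1 0 1 0
1 1 0 1

After press 8 at (0,0):
1 1 1 1
0 0 1 0
1 1 0 1

Answer: 1 1 1 1
0 0 1 0
1 1 0 1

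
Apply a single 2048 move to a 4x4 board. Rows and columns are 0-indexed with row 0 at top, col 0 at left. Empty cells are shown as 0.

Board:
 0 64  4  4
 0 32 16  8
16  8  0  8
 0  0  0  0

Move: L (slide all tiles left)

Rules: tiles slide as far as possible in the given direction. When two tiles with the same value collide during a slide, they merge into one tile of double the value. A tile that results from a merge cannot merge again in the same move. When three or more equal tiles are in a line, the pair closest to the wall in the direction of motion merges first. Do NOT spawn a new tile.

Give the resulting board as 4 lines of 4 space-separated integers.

Slide left:
row 0: [0, 64, 4, 4] -> [64, 8, 0, 0]
row 1: [0, 32, 16, 8] -> [32, 16, 8, 0]
row 2: [16, 8, 0, 8] -> [16, 16, 0, 0]
row 3: [0, 0, 0, 0] -> [0, 0, 0, 0]

Answer: 64  8  0  0
32 16  8  0
16 16  0  0
 0  0  0  0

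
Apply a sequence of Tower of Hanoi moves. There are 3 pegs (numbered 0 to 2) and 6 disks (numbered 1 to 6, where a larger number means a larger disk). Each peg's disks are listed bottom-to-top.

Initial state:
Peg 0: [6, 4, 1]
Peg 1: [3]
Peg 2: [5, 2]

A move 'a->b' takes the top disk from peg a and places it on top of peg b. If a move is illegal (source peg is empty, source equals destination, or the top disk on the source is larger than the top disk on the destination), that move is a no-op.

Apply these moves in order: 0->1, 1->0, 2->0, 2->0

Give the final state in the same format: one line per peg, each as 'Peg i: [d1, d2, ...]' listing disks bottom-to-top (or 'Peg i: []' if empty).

Answer: Peg 0: [6, 4, 1]
Peg 1: [3]
Peg 2: [5, 2]

Derivation:
After move 1 (0->1):
Peg 0: [6, 4]
Peg 1: [3, 1]
Peg 2: [5, 2]

After move 2 (1->0):
Peg 0: [6, 4, 1]
Peg 1: [3]
Peg 2: [5, 2]

After move 3 (2->0):
Peg 0: [6, 4, 1]
Peg 1: [3]
Peg 2: [5, 2]

After move 4 (2->0):
Peg 0: [6, 4, 1]
Peg 1: [3]
Peg 2: [5, 2]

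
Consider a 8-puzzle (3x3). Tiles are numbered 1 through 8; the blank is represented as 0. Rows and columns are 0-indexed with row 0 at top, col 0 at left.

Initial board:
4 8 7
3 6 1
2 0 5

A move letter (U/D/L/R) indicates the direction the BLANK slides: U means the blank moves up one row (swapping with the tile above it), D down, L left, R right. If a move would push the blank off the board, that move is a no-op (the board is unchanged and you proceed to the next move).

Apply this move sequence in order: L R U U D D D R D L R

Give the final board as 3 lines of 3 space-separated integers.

After move 1 (L):
4 8 7
3 6 1
0 2 5

After move 2 (R):
4 8 7
3 6 1
2 0 5

After move 3 (U):
4 8 7
3 0 1
2 6 5

After move 4 (U):
4 0 7
3 8 1
2 6 5

After move 5 (D):
4 8 7
3 0 1
2 6 5

After move 6 (D):
4 8 7
3 6 1
2 0 5

After move 7 (D):
4 8 7
3 6 1
2 0 5

After move 8 (R):
4 8 7
3 6 1
2 5 0

After move 9 (D):
4 8 7
3 6 1
2 5 0

After move 10 (L):
4 8 7
3 6 1
2 0 5

After move 11 (R):
4 8 7
3 6 1
2 5 0

Answer: 4 8 7
3 6 1
2 5 0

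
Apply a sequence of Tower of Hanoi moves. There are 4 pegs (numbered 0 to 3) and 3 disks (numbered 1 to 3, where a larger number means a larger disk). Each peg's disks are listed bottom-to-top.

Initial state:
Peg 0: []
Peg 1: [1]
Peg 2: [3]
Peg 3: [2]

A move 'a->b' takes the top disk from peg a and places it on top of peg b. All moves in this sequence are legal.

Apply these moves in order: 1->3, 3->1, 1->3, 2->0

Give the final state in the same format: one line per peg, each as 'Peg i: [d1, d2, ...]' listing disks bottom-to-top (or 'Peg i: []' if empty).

After move 1 (1->3):
Peg 0: []
Peg 1: []
Peg 2: [3]
Peg 3: [2, 1]

After move 2 (3->1):
Peg 0: []
Peg 1: [1]
Peg 2: [3]
Peg 3: [2]

After move 3 (1->3):
Peg 0: []
Peg 1: []
Peg 2: [3]
Peg 3: [2, 1]

After move 4 (2->0):
Peg 0: [3]
Peg 1: []
Peg 2: []
Peg 3: [2, 1]

Answer: Peg 0: [3]
Peg 1: []
Peg 2: []
Peg 3: [2, 1]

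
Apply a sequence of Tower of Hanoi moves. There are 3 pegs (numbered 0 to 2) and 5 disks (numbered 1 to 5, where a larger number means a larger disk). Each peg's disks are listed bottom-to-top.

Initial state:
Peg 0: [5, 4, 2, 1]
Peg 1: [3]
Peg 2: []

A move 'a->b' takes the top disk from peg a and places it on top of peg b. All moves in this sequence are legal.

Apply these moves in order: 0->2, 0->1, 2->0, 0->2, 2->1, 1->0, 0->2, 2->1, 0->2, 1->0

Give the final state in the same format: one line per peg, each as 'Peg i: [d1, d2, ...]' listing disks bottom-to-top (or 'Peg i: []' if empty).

Answer: Peg 0: [5, 1]
Peg 1: [3, 2]
Peg 2: [4]

Derivation:
After move 1 (0->2):
Peg 0: [5, 4, 2]
Peg 1: [3]
Peg 2: [1]

After move 2 (0->1):
Peg 0: [5, 4]
Peg 1: [3, 2]
Peg 2: [1]

After move 3 (2->0):
Peg 0: [5, 4, 1]
Peg 1: [3, 2]
Peg 2: []

After move 4 (0->2):
Peg 0: [5, 4]
Peg 1: [3, 2]
Peg 2: [1]

After move 5 (2->1):
Peg 0: [5, 4]
Peg 1: [3, 2, 1]
Peg 2: []

After move 6 (1->0):
Peg 0: [5, 4, 1]
Peg 1: [3, 2]
Peg 2: []

After move 7 (0->2):
Peg 0: [5, 4]
Peg 1: [3, 2]
Peg 2: [1]

After move 8 (2->1):
Peg 0: [5, 4]
Peg 1: [3, 2, 1]
Peg 2: []

After move 9 (0->2):
Peg 0: [5]
Peg 1: [3, 2, 1]
Peg 2: [4]

After move 10 (1->0):
Peg 0: [5, 1]
Peg 1: [3, 2]
Peg 2: [4]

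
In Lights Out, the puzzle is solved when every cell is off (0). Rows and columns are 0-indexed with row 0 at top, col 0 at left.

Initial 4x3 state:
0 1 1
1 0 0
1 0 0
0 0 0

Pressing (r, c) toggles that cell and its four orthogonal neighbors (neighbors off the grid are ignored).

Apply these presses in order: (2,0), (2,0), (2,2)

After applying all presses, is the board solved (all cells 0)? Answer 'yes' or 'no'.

Answer: no

Derivation:
After press 1 at (2,0):
0 1 1
0 0 0
0 1 0
1 0 0

After press 2 at (2,0):
0 1 1
1 0 0
1 0 0
0 0 0

After press 3 at (2,2):
0 1 1
1 0 1
1 1 1
0 0 1

Lights still on: 8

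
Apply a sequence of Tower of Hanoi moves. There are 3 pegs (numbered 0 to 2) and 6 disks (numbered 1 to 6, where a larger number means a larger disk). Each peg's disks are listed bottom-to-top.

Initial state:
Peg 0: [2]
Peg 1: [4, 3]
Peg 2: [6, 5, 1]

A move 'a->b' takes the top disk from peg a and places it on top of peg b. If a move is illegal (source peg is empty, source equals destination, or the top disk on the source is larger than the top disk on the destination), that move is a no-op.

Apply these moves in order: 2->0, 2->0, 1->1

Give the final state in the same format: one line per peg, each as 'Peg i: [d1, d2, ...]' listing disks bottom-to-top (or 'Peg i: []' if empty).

After move 1 (2->0):
Peg 0: [2, 1]
Peg 1: [4, 3]
Peg 2: [6, 5]

After move 2 (2->0):
Peg 0: [2, 1]
Peg 1: [4, 3]
Peg 2: [6, 5]

After move 3 (1->1):
Peg 0: [2, 1]
Peg 1: [4, 3]
Peg 2: [6, 5]

Answer: Peg 0: [2, 1]
Peg 1: [4, 3]
Peg 2: [6, 5]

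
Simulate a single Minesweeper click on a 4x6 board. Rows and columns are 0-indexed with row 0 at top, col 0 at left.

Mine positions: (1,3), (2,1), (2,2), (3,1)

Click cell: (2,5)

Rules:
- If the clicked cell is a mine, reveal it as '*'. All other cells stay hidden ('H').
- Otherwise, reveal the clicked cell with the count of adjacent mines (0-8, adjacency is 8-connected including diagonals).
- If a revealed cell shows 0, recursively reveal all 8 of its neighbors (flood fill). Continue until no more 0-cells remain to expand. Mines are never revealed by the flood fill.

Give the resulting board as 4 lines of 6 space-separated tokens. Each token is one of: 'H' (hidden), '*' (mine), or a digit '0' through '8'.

H H H H 1 0
H H H H 1 0
H H H 2 1 0
H H H 1 0 0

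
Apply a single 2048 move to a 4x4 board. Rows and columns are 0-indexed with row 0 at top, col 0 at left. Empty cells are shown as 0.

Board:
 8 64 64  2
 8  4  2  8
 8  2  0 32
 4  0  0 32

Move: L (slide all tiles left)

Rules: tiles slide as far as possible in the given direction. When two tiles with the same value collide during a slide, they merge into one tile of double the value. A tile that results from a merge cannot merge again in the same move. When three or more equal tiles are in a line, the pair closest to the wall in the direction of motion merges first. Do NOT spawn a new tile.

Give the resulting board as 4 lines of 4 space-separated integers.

Answer:   8 128   2   0
  8   4   2   8
  8   2  32   0
  4  32   0   0

Derivation:
Slide left:
row 0: [8, 64, 64, 2] -> [8, 128, 2, 0]
row 1: [8, 4, 2, 8] -> [8, 4, 2, 8]
row 2: [8, 2, 0, 32] -> [8, 2, 32, 0]
row 3: [4, 0, 0, 32] -> [4, 32, 0, 0]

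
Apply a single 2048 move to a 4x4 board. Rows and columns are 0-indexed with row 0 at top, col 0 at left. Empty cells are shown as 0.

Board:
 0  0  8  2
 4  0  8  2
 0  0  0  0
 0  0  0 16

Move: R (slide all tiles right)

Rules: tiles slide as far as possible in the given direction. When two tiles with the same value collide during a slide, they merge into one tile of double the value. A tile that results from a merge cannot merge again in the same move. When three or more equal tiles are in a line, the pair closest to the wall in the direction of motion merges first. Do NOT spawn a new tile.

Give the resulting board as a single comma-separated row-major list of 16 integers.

Answer: 0, 0, 8, 2, 0, 4, 8, 2, 0, 0, 0, 0, 0, 0, 0, 16

Derivation:
Slide right:
row 0: [0, 0, 8, 2] -> [0, 0, 8, 2]
row 1: [4, 0, 8, 2] -> [0, 4, 8, 2]
row 2: [0, 0, 0, 0] -> [0, 0, 0, 0]
row 3: [0, 0, 0, 16] -> [0, 0, 0, 16]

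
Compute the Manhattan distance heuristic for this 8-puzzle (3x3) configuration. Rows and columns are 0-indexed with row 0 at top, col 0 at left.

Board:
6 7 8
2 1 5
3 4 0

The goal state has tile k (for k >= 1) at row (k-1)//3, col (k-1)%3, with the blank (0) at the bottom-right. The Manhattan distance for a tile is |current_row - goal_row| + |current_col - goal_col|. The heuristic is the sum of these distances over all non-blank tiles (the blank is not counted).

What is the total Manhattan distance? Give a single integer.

Tile 6: at (0,0), goal (1,2), distance |0-1|+|0-2| = 3
Tile 7: at (0,1), goal (2,0), distance |0-2|+|1-0| = 3
Tile 8: at (0,2), goal (2,1), distance |0-2|+|2-1| = 3
Tile 2: at (1,0), goal (0,1), distance |1-0|+|0-1| = 2
Tile 1: at (1,1), goal (0,0), distance |1-0|+|1-0| = 2
Tile 5: at (1,2), goal (1,1), distance |1-1|+|2-1| = 1
Tile 3: at (2,0), goal (0,2), distance |2-0|+|0-2| = 4
Tile 4: at (2,1), goal (1,0), distance |2-1|+|1-0| = 2
Sum: 3 + 3 + 3 + 2 + 2 + 1 + 4 + 2 = 20

Answer: 20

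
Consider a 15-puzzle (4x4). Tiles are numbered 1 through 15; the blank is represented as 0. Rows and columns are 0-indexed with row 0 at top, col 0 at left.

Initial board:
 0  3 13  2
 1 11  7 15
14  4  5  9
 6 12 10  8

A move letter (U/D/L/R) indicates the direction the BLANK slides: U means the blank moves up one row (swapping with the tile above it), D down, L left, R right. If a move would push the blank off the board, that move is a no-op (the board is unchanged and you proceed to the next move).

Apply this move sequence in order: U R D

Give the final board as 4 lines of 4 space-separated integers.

After move 1 (U):
 0  3 13  2
 1 11  7 15
14  4  5  9
 6 12 10  8

After move 2 (R):
 3  0 13  2
 1 11  7 15
14  4  5  9
 6 12 10  8

After move 3 (D):
 3 11 13  2
 1  0  7 15
14  4  5  9
 6 12 10  8

Answer:  3 11 13  2
 1  0  7 15
14  4  5  9
 6 12 10  8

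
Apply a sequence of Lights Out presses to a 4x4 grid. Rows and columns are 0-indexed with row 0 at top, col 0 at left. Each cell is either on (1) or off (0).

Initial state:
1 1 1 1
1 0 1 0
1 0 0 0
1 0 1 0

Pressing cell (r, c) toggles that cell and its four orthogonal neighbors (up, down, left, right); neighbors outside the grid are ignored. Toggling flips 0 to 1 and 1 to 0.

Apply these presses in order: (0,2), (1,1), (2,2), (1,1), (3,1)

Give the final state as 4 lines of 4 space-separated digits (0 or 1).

After press 1 at (0,2):
1 0 0 0
1 0 0 0
1 0 0 0
1 0 1 0

After press 2 at (1,1):
1 1 0 0
0 1 1 0
1 1 0 0
1 0 1 0

After press 3 at (2,2):
1 1 0 0
0 1 0 0
1 0 1 1
1 0 0 0

After press 4 at (1,1):
1 0 0 0
1 0 1 0
1 1 1 1
1 0 0 0

After press 5 at (3,1):
1 0 0 0
1 0 1 0
1 0 1 1
0 1 1 0

Answer: 1 0 0 0
1 0 1 0
1 0 1 1
0 1 1 0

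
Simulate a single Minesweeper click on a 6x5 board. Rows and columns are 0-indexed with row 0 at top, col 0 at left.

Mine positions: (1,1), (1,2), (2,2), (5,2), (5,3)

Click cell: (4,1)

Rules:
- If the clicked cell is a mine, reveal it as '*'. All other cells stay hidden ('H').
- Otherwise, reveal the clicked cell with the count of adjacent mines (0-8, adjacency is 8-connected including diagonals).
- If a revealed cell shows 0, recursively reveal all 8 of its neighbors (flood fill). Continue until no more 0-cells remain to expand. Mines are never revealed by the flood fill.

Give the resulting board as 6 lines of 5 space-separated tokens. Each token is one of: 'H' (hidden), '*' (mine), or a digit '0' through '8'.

H H H H H
H H H H H
H H H H H
H H H H H
H 1 H H H
H H H H H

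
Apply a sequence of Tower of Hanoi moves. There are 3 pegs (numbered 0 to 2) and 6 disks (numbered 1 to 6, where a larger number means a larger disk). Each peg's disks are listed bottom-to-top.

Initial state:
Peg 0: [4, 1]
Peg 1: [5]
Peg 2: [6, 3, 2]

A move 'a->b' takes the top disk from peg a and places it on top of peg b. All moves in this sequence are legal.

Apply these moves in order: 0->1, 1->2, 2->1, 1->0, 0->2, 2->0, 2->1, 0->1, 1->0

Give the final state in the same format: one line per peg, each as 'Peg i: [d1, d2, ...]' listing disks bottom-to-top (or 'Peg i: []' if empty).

After move 1 (0->1):
Peg 0: [4]
Peg 1: [5, 1]
Peg 2: [6, 3, 2]

After move 2 (1->2):
Peg 0: [4]
Peg 1: [5]
Peg 2: [6, 3, 2, 1]

After move 3 (2->1):
Peg 0: [4]
Peg 1: [5, 1]
Peg 2: [6, 3, 2]

After move 4 (1->0):
Peg 0: [4, 1]
Peg 1: [5]
Peg 2: [6, 3, 2]

After move 5 (0->2):
Peg 0: [4]
Peg 1: [5]
Peg 2: [6, 3, 2, 1]

After move 6 (2->0):
Peg 0: [4, 1]
Peg 1: [5]
Peg 2: [6, 3, 2]

After move 7 (2->1):
Peg 0: [4, 1]
Peg 1: [5, 2]
Peg 2: [6, 3]

After move 8 (0->1):
Peg 0: [4]
Peg 1: [5, 2, 1]
Peg 2: [6, 3]

After move 9 (1->0):
Peg 0: [4, 1]
Peg 1: [5, 2]
Peg 2: [6, 3]

Answer: Peg 0: [4, 1]
Peg 1: [5, 2]
Peg 2: [6, 3]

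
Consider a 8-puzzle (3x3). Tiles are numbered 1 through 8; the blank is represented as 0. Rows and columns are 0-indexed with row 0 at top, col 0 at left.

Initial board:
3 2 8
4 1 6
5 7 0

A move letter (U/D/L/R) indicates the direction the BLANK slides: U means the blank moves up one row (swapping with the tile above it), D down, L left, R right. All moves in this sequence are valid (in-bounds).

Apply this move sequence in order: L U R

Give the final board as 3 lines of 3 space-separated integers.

Answer: 3 2 8
4 6 0
5 1 7

Derivation:
After move 1 (L):
3 2 8
4 1 6
5 0 7

After move 2 (U):
3 2 8
4 0 6
5 1 7

After move 3 (R):
3 2 8
4 6 0
5 1 7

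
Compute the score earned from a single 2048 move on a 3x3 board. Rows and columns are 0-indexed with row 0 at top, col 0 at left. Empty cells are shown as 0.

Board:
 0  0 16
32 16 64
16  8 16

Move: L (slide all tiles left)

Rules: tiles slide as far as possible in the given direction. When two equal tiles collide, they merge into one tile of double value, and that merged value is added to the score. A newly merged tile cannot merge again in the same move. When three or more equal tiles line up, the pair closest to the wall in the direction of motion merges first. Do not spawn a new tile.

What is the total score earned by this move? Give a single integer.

Slide left:
row 0: [0, 0, 16] -> [16, 0, 0]  score +0 (running 0)
row 1: [32, 16, 64] -> [32, 16, 64]  score +0 (running 0)
row 2: [16, 8, 16] -> [16, 8, 16]  score +0 (running 0)
Board after move:
16  0  0
32 16 64
16  8 16

Answer: 0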